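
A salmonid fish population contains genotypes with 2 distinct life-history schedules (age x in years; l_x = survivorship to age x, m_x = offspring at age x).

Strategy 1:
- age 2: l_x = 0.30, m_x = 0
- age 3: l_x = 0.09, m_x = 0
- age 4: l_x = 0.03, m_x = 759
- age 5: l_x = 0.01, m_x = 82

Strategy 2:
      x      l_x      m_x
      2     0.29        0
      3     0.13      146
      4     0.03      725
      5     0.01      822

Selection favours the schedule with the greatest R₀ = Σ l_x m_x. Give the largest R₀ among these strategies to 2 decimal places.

Strategy 1: R₀ = 0.30×0 + 0.09×0 + 0.03×759 + 0.01×82 = 23.5900
Strategy 2: R₀ = 0.29×0 + 0.13×146 + 0.03×725 + 0.01×822 = 48.9500
Highest R₀: strategy 2 with 48.9500.

48.95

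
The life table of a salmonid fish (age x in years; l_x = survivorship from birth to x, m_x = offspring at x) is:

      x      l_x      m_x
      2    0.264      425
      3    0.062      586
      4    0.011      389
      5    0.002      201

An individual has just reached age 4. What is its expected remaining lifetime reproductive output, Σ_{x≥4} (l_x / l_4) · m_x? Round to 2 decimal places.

l_4 = 0.011. Conditional survival from age 4 to x is l_x / l_4.
  x=4: (0.011/0.011) × 389 = 389.0000
  x=5: (0.002/0.011) × 201 = 36.5455
Sum = 389.0000 + 36.5455 = 425.5455

425.55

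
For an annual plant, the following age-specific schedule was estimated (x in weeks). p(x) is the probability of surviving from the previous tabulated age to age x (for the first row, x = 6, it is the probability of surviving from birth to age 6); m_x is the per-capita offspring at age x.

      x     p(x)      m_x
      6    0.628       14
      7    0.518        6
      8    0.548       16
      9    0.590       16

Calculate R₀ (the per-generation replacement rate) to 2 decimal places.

15.28

Survivorship from birth: l_x = p_6·p_7·…·p_x.
  l_6 = 0.62800
  l_7 = 0.32530
  l_8 = 0.17827
  l_9 = 0.10518
R₀ = Σ l_x m_x:
  age 6: 0.62800 × 14 = 8.7920
  age 7: 0.32530 × 6 = 1.9518
  age 8: 0.17827 × 16 = 2.8523
  age 9: 0.10518 × 16 = 1.6829
R₀ = 8.7920 + 1.9518 + 2.8523 + 1.6829 = 15.2790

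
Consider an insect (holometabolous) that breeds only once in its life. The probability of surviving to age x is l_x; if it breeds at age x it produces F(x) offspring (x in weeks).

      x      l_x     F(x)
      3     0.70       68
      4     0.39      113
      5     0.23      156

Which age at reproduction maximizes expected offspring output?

Expected offspring if breeding at age x = l_x × F(x):
  age 3: 0.70 × 68 = 47.600
  age 4: 0.39 × 113 = 44.070
  age 5: 0.23 × 156 = 35.880
Maximum at age 3 (47.600).

3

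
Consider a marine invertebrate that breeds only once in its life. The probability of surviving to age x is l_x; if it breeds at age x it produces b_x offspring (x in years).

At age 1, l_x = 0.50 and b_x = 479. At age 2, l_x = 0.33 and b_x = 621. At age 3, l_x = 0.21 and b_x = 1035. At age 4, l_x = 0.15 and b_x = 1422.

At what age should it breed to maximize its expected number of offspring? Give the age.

Expected offspring if breeding at age x = l_x × b_x:
  age 1: 0.50 × 479 = 239.500
  age 2: 0.33 × 621 = 204.930
  age 3: 0.21 × 1035 = 217.350
  age 4: 0.15 × 1422 = 213.300
Maximum at age 1 (239.500).

1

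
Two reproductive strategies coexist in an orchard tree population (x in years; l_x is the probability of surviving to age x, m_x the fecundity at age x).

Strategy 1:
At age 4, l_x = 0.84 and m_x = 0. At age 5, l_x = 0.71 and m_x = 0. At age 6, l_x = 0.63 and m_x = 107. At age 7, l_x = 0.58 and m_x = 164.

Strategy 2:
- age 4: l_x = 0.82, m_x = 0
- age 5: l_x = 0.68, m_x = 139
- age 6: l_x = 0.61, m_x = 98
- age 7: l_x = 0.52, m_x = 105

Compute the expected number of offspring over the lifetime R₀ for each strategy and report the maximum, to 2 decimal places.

Strategy 1: R₀ = 0.84×0 + 0.71×0 + 0.63×107 + 0.58×164 = 162.5300
Strategy 2: R₀ = 0.82×0 + 0.68×139 + 0.61×98 + 0.52×105 = 208.9000
Highest R₀: strategy 2 with 208.9000.

208.90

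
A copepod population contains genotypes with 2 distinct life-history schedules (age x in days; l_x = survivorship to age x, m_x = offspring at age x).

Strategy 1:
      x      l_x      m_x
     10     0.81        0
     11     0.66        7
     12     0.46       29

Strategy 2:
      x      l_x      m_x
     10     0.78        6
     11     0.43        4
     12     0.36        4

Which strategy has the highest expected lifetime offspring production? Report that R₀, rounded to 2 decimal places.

17.96

Strategy 1: R₀ = 0.81×0 + 0.66×7 + 0.46×29 = 17.9600
Strategy 2: R₀ = 0.78×6 + 0.43×4 + 0.36×4 = 7.8400
Highest R₀: strategy 1 with 17.9600.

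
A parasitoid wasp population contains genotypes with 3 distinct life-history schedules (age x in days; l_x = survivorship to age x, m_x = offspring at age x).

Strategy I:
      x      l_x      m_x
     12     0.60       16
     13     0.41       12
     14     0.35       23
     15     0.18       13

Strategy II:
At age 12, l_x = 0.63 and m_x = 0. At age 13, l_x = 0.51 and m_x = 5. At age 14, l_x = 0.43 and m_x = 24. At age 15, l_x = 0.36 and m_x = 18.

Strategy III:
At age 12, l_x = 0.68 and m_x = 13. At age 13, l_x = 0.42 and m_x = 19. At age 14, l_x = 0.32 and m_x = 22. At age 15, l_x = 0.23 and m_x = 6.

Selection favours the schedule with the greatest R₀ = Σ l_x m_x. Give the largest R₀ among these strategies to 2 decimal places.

25.24

Strategy I: R₀ = 0.60×16 + 0.41×12 + 0.35×23 + 0.18×13 = 24.9100
Strategy II: R₀ = 0.63×0 + 0.51×5 + 0.43×24 + 0.36×18 = 19.3500
Strategy III: R₀ = 0.68×13 + 0.42×19 + 0.32×22 + 0.23×6 = 25.2400
Highest R₀: strategy III with 25.2400.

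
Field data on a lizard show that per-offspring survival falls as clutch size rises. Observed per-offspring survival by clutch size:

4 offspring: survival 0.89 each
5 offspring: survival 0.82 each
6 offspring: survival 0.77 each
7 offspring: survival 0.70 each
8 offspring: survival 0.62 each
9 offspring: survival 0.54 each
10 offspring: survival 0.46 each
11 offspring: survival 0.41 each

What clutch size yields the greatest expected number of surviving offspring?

Expected surviving offspring = c × s(c):
  c=4: 4 × 0.89 = 3.560
  c=5: 5 × 0.82 = 4.100
  c=6: 6 × 0.77 = 4.620
  c=7: 7 × 0.70 = 4.900
  c=8: 8 × 0.62 = 4.960
  c=9: 9 × 0.54 = 4.860
  c=10: 10 × 0.46 = 4.600
  c=11: 11 × 0.41 = 4.510
Maximum at c = 8 (4.960 surviving offspring).

8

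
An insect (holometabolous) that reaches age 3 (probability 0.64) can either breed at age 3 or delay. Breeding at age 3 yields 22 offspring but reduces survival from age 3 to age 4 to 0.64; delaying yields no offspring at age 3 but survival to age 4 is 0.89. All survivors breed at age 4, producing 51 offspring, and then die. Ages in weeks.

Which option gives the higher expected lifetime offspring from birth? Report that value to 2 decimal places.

breed at age 3: R₀ = 0.64 × (22 + 0.64 × 51) = 0.64 × 54.6400 = 34.9696
delay to age 4: R₀ = 0.64 × (0.89 × 51) = 0.64 × 45.3900 = 29.0496
Higher: breed at age 3 (34.9696).

34.97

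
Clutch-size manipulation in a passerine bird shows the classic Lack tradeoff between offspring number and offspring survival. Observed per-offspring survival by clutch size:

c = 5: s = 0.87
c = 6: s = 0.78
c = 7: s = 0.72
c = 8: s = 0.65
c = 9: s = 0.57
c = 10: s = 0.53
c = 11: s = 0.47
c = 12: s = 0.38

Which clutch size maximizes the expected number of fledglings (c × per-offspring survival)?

10

Expected fledglings = c × s(c):
  c=5: 5 × 0.87 = 4.350
  c=6: 6 × 0.78 = 4.680
  c=7: 7 × 0.72 = 5.040
  c=8: 8 × 0.65 = 5.200
  c=9: 9 × 0.57 = 5.130
  c=10: 10 × 0.53 = 5.300
  c=11: 11 × 0.47 = 5.170
  c=12: 12 × 0.38 = 4.560
Maximum at c = 10 (5.300 fledglings).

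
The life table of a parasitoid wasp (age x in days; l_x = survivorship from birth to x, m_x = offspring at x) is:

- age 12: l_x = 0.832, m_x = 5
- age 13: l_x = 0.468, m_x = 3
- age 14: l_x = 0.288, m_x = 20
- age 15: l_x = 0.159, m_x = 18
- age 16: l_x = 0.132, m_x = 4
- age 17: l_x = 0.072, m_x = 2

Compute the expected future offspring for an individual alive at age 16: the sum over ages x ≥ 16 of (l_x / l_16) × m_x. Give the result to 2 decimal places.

5.09

l_16 = 0.132. Conditional survival from age 16 to x is l_x / l_16.
  x=16: (0.132/0.132) × 4 = 4.0000
  x=17: (0.072/0.132) × 2 = 1.0909
Sum = 4.0000 + 1.0909 = 5.0909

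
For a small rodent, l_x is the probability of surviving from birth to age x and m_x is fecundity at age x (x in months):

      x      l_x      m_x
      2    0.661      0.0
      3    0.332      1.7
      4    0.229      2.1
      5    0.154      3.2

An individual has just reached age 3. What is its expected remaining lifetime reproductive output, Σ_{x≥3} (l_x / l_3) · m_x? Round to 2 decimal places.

l_3 = 0.332. Conditional survival from age 3 to x is l_x / l_3.
  x=3: (0.332/0.332) × 1.7 = 1.7000
  x=4: (0.229/0.332) × 2.1 = 1.4485
  x=5: (0.154/0.332) × 3.2 = 1.4843
Sum = 1.7000 + 1.4485 + 1.4843 = 4.6328

4.63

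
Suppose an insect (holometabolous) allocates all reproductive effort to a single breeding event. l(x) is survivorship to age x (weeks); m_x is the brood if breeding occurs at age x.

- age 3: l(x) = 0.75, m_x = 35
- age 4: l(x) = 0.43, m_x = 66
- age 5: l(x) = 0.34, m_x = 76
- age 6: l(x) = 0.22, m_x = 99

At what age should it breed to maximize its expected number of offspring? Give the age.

4

Expected offspring if breeding at age x = l(x) × m_x:
  age 3: 0.75 × 35 = 26.250
  age 4: 0.43 × 66 = 28.380
  age 5: 0.34 × 76 = 25.840
  age 6: 0.22 × 99 = 21.780
Maximum at age 4 (28.380).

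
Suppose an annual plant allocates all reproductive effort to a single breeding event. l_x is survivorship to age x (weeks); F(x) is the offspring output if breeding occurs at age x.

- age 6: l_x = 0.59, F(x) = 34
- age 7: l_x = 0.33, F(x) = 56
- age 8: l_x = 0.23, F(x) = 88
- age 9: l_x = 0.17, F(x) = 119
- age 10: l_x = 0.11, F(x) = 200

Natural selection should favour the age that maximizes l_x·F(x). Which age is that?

10

Expected offspring if breeding at age x = l_x × F(x):
  age 6: 0.59 × 34 = 20.060
  age 7: 0.33 × 56 = 18.480
  age 8: 0.23 × 88 = 20.240
  age 9: 0.17 × 119 = 20.230
  age 10: 0.11 × 200 = 22.000
Maximum at age 10 (22.000).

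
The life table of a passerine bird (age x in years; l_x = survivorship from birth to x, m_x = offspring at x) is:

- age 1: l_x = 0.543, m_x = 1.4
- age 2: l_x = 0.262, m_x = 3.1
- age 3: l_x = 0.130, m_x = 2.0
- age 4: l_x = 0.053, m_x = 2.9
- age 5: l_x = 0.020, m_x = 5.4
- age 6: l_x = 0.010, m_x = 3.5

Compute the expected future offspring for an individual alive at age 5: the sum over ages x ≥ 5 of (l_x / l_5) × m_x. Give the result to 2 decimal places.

7.15

l_5 = 0.020. Conditional survival from age 5 to x is l_x / l_5.
  x=5: (0.020/0.020) × 5.4 = 5.4000
  x=6: (0.010/0.020) × 3.5 = 1.7500
Sum = 5.4000 + 1.7500 = 7.1500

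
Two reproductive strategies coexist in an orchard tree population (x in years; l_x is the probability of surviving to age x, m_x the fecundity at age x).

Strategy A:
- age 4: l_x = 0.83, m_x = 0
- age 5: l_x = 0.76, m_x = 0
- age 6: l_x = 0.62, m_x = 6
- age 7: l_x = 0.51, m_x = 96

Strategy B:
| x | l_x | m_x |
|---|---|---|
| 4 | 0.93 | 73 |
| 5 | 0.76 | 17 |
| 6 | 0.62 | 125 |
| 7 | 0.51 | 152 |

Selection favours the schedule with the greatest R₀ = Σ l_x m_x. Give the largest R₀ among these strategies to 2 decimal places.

Strategy A: R₀ = 0.83×0 + 0.76×0 + 0.62×6 + 0.51×96 = 52.6800
Strategy B: R₀ = 0.93×73 + 0.76×17 + 0.62×125 + 0.51×152 = 235.8300
Highest R₀: strategy B with 235.8300.

235.83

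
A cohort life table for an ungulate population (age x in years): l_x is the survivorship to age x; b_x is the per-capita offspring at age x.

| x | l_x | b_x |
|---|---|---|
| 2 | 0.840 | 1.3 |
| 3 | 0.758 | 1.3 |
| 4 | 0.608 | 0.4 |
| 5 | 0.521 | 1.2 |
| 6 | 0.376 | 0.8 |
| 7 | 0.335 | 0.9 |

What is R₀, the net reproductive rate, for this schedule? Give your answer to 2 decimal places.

R₀ = Σ l_x b_x:
  age 2: 0.840 × 1.3 = 1.0920
  age 3: 0.758 × 1.3 = 0.9854
  age 4: 0.608 × 0.4 = 0.2432
  age 5: 0.521 × 1.2 = 0.6252
  age 6: 0.376 × 0.8 = 0.3008
  age 7: 0.335 × 0.9 = 0.3015
R₀ = 1.0920 + 0.9854 + 0.2432 + 0.6252 + 0.3008 + 0.3015 = 3.5481

3.55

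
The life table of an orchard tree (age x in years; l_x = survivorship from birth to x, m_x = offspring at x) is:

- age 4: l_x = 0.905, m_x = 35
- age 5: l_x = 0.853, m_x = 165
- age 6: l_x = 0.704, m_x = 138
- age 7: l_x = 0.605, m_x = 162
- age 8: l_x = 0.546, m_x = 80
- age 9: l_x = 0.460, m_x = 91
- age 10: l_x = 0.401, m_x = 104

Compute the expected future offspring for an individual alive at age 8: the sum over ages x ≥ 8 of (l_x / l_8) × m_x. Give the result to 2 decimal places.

233.05

l_8 = 0.546. Conditional survival from age 8 to x is l_x / l_8.
  x=8: (0.546/0.546) × 80 = 80.0000
  x=9: (0.460/0.546) × 91 = 76.6667
  x=10: (0.401/0.546) × 104 = 76.3810
Sum = 80.0000 + 76.6667 + 76.3810 = 233.0476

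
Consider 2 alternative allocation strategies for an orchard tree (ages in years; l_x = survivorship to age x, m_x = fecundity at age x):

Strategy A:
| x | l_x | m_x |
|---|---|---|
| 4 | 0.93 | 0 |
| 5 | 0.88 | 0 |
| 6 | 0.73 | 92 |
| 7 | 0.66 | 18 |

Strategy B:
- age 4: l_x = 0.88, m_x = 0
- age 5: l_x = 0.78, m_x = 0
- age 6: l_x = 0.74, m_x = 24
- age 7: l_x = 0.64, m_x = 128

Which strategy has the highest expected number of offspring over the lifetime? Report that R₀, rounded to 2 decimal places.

Strategy A: R₀ = 0.93×0 + 0.88×0 + 0.73×92 + 0.66×18 = 79.0400
Strategy B: R₀ = 0.88×0 + 0.78×0 + 0.74×24 + 0.64×128 = 99.6800
Highest R₀: strategy B with 99.6800.

99.68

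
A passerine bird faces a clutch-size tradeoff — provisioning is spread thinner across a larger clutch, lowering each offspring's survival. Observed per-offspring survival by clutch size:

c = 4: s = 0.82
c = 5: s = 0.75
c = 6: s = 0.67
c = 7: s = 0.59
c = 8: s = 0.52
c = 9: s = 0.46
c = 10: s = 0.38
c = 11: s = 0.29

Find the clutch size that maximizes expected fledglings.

Expected fledglings = c × s(c):
  c=4: 4 × 0.82 = 3.280
  c=5: 5 × 0.75 = 3.750
  c=6: 6 × 0.67 = 4.020
  c=7: 7 × 0.59 = 4.130
  c=8: 8 × 0.52 = 4.160
  c=9: 9 × 0.46 = 4.140
  c=10: 10 × 0.38 = 3.800
  c=11: 11 × 0.29 = 3.190
Maximum at c = 8 (4.160 fledglings).

8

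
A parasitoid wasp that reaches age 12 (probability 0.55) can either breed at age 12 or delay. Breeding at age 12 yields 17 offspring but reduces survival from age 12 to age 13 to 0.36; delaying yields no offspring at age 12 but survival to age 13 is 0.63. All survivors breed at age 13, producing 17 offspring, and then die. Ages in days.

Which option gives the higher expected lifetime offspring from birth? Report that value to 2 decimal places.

breed at age 12: R₀ = 0.55 × (17 + 0.36 × 17) = 0.55 × 23.1200 = 12.7160
delay to age 13: R₀ = 0.55 × (0.63 × 17) = 0.55 × 10.7100 = 5.8905
Higher: breed at age 12 (12.7160).

12.72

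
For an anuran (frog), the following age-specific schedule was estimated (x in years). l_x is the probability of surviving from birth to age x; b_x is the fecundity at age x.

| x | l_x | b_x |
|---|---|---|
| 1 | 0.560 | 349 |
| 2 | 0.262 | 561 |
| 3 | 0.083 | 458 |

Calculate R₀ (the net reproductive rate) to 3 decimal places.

380.436

R₀ = Σ l_x b_x:
  age 1: 0.560 × 349 = 195.4400
  age 2: 0.262 × 561 = 146.9820
  age 3: 0.083 × 458 = 38.0140
R₀ = 195.4400 + 146.9820 + 38.0140 = 380.4360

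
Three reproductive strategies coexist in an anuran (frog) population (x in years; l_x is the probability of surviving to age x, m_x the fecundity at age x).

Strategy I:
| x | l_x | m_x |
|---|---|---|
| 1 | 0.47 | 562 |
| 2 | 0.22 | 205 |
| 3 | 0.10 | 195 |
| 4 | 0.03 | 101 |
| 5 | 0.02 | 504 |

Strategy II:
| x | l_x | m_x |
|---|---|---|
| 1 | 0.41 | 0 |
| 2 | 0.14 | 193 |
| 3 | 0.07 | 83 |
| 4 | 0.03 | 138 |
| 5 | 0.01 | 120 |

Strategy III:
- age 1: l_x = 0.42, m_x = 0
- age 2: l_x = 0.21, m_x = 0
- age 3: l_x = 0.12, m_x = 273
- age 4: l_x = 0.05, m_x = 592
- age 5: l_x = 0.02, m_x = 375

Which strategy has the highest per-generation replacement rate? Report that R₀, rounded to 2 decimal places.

341.85

Strategy I: R₀ = 0.47×562 + 0.22×205 + 0.10×195 + 0.03×101 + 0.02×504 = 341.8500
Strategy II: R₀ = 0.41×0 + 0.14×193 + 0.07×83 + 0.03×138 + 0.01×120 = 38.1700
Strategy III: R₀ = 0.42×0 + 0.21×0 + 0.12×273 + 0.05×592 + 0.02×375 = 69.8600
Highest R₀: strategy I with 341.8500.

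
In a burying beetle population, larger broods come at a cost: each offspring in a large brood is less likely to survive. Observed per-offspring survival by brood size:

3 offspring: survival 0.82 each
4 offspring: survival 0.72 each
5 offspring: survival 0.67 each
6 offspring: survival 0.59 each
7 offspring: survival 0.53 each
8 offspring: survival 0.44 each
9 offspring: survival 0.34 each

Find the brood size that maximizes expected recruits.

Expected recruits = c × s(c):
  c=3: 3 × 0.82 = 2.460
  c=4: 4 × 0.72 = 2.880
  c=5: 5 × 0.67 = 3.350
  c=6: 6 × 0.59 = 3.540
  c=7: 7 × 0.53 = 3.710
  c=8: 8 × 0.44 = 3.520
  c=9: 9 × 0.34 = 3.060
Maximum at c = 7 (3.710 recruits).

7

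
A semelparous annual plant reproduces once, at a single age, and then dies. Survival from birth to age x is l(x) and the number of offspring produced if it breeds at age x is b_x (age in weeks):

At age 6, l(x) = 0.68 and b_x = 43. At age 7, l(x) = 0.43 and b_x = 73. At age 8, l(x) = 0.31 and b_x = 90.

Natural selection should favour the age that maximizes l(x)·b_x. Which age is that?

7

Expected offspring if breeding at age x = l(x) × b_x:
  age 6: 0.68 × 43 = 29.240
  age 7: 0.43 × 73 = 31.390
  age 8: 0.31 × 90 = 27.900
Maximum at age 7 (31.390).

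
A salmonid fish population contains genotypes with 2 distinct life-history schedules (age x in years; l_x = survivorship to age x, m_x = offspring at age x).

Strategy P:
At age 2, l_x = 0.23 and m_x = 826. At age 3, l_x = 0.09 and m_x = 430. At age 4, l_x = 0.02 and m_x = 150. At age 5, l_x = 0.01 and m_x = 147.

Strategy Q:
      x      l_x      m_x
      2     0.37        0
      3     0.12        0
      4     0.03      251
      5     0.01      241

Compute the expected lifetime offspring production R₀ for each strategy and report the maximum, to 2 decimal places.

Strategy P: R₀ = 0.23×826 + 0.09×430 + 0.02×150 + 0.01×147 = 233.1500
Strategy Q: R₀ = 0.37×0 + 0.12×0 + 0.03×251 + 0.01×241 = 9.9400
Highest R₀: strategy P with 233.1500.

233.15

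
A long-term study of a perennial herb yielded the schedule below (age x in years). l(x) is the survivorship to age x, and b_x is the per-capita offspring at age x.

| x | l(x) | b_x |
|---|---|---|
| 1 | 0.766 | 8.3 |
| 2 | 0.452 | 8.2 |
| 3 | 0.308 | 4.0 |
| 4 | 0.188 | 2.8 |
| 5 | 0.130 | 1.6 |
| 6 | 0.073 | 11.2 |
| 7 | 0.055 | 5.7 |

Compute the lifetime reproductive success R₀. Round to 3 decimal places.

R₀ = Σ l(x) b_x:
  age 1: 0.766 × 8.3 = 6.3578
  age 2: 0.452 × 8.2 = 3.7064
  age 3: 0.308 × 4.0 = 1.2320
  age 4: 0.188 × 2.8 = 0.5264
  age 5: 0.130 × 1.6 = 0.2080
  age 6: 0.073 × 11.2 = 0.8176
  age 7: 0.055 × 5.7 = 0.3135
R₀ = 6.3578 + 3.7064 + 1.2320 + 0.5264 + 0.2080 + 0.8176 + 0.3135 = 13.1617

13.162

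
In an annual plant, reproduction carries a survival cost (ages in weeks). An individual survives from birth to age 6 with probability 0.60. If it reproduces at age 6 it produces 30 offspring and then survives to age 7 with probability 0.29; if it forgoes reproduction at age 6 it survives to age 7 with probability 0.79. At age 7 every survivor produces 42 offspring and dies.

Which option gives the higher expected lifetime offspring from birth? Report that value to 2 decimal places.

breed at age 6: R₀ = 0.60 × (30 + 0.29 × 42) = 0.60 × 42.1800 = 25.3080
delay to age 7: R₀ = 0.60 × (0.79 × 42) = 0.60 × 33.1800 = 19.9080
Higher: breed at age 6 (25.3080).

25.31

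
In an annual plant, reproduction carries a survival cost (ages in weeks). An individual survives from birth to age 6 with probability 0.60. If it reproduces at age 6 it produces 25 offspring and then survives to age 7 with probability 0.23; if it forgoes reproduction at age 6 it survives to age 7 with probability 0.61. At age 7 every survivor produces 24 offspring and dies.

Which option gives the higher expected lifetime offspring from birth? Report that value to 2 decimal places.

breed at age 6: R₀ = 0.60 × (25 + 0.23 × 24) = 0.60 × 30.5200 = 18.3120
delay to age 7: R₀ = 0.60 × (0.61 × 24) = 0.60 × 14.6400 = 8.7840
Higher: breed at age 6 (18.3120).

18.31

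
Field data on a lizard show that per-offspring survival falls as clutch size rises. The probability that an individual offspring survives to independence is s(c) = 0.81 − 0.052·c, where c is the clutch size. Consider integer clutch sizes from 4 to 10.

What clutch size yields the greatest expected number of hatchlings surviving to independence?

Expected hatchlings surviving to independence = c × s(c):
  c=4: 4 × 0.602 = 2.408
  c=5: 5 × 0.550 = 2.750
  c=6: 6 × 0.498 = 2.988
  c=7: 7 × 0.446 = 3.122
  c=8: 8 × 0.394 = 3.152
  c=9: 9 × 0.342 = 3.078
  c=10: 10 × 0.290 = 2.900
Maximum at c = 8 (3.152 hatchlings surviving to independence).

8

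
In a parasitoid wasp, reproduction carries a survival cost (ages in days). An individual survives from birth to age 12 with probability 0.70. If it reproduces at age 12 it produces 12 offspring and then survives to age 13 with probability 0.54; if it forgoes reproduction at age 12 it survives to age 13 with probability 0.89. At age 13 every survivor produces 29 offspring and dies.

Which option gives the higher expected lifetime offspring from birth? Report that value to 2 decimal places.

19.36

breed at age 12: R₀ = 0.70 × (12 + 0.54 × 29) = 0.70 × 27.6600 = 19.3620
delay to age 13: R₀ = 0.70 × (0.89 × 29) = 0.70 × 25.8100 = 18.0670
Higher: breed at age 12 (19.3620).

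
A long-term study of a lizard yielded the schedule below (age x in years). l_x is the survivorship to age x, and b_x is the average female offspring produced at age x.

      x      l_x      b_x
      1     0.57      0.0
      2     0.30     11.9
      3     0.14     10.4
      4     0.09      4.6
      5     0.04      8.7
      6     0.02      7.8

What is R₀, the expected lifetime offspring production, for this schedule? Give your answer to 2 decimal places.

R₀ = Σ l_x b_x:
  age 1: 0.57 × 0.0 = 0.0000
  age 2: 0.30 × 11.9 = 3.5700
  age 3: 0.14 × 10.4 = 1.4560
  age 4: 0.09 × 4.6 = 0.4140
  age 5: 0.04 × 8.7 = 0.3480
  age 6: 0.02 × 7.8 = 0.1560
R₀ = 0.0000 + 3.5700 + 1.4560 + 0.4140 + 0.3480 + 0.1560 = 5.9440

5.94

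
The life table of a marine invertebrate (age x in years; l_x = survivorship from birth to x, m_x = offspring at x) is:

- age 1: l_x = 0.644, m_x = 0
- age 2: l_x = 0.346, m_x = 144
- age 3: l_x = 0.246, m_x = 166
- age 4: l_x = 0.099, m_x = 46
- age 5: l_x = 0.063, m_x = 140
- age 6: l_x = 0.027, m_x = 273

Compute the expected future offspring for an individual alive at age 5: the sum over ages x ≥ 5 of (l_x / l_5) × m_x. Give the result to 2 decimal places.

l_5 = 0.063. Conditional survival from age 5 to x is l_x / l_5.
  x=5: (0.063/0.063) × 140 = 140.0000
  x=6: (0.027/0.063) × 273 = 117.0000
Sum = 140.0000 + 117.0000 = 257.0000

257.00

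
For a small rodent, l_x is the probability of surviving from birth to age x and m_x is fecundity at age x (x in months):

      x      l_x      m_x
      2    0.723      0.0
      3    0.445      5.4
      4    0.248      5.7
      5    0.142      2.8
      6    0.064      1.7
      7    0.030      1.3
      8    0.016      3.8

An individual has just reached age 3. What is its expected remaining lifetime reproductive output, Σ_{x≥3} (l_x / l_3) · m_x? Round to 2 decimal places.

l_3 = 0.445. Conditional survival from age 3 to x is l_x / l_3.
  x=3: (0.445/0.445) × 5.4 = 5.4000
  x=4: (0.248/0.445) × 5.7 = 3.1766
  x=5: (0.142/0.445) × 2.8 = 0.8935
  x=6: (0.064/0.445) × 1.7 = 0.2445
  x=7: (0.030/0.445) × 1.3 = 0.0876
  x=8: (0.016/0.445) × 3.8 = 0.1366
Sum = 5.4000 + 3.1766 + 0.8935 + 0.2445 + 0.0876 + 0.1366 = 9.9389

9.94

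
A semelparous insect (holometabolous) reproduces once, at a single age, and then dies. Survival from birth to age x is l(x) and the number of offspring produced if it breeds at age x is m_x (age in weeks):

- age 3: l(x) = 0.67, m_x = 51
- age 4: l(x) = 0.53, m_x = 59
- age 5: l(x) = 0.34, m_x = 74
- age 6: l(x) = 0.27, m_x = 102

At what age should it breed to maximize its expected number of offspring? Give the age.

Expected offspring if breeding at age x = l(x) × m_x:
  age 3: 0.67 × 51 = 34.170
  age 4: 0.53 × 59 = 31.270
  age 5: 0.34 × 74 = 25.160
  age 6: 0.27 × 102 = 27.540
Maximum at age 3 (34.170).

3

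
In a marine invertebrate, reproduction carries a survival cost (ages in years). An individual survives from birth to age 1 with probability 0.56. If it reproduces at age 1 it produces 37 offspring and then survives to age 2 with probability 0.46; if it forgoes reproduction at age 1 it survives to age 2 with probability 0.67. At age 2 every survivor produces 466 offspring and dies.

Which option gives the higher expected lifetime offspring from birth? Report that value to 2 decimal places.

breed at age 1: R₀ = 0.56 × (37 + 0.46 × 466) = 0.56 × 251.3600 = 140.7616
delay to age 2: R₀ = 0.56 × (0.67 × 466) = 0.56 × 312.2200 = 174.8432
Higher: delay to age 2 (174.8432).

174.84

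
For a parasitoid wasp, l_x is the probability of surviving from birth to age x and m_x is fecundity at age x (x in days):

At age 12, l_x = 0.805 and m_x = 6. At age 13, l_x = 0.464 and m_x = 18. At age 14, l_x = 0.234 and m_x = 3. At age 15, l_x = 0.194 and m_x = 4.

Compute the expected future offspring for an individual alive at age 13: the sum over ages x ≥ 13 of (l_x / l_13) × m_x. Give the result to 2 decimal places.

21.19

l_13 = 0.464. Conditional survival from age 13 to x is l_x / l_13.
  x=13: (0.464/0.464) × 18 = 18.0000
  x=14: (0.234/0.464) × 3 = 1.5129
  x=15: (0.194/0.464) × 4 = 1.6724
Sum = 18.0000 + 1.5129 + 1.6724 = 21.1853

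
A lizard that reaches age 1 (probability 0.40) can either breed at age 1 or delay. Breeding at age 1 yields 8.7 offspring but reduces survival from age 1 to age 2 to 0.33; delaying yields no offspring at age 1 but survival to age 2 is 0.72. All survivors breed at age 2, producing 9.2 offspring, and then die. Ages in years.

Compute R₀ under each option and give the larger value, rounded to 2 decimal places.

breed at age 1: R₀ = 0.40 × (8.7 + 0.33 × 9.2) = 0.40 × 11.7360 = 4.6944
delay to age 2: R₀ = 0.40 × (0.72 × 9.2) = 0.40 × 6.6240 = 2.6496
Higher: breed at age 1 (4.6944).

4.69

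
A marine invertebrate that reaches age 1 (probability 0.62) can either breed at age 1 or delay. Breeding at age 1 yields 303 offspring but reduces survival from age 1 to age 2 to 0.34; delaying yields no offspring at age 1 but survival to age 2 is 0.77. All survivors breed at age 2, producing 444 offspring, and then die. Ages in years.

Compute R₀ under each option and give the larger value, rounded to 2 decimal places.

breed at age 1: R₀ = 0.62 × (303 + 0.34 × 444) = 0.62 × 453.9600 = 281.4552
delay to age 2: R₀ = 0.62 × (0.77 × 444) = 0.62 × 341.8800 = 211.9656
Higher: breed at age 1 (281.4552).

281.46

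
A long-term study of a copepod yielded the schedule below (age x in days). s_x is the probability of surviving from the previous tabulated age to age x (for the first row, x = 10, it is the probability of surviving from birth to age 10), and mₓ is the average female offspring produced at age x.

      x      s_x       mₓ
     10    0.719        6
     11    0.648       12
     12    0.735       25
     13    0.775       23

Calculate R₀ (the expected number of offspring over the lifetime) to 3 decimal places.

Survivorship from birth: l_x = s_10·s_11·…·s_x.
  l_10 = 0.71900
  l_11 = 0.46591
  l_12 = 0.34245
  l_13 = 0.26540
R₀ = Σ l_x mₓ:
  age 10: 0.71900 × 6 = 4.3140
  age 11: 0.46591 × 12 = 5.5909
  age 12: 0.34245 × 25 = 8.5612
  age 13: 0.26540 × 23 = 6.1042
R₀ = 4.3140 + 5.5909 + 8.5612 + 6.1042 = 24.5704

24.570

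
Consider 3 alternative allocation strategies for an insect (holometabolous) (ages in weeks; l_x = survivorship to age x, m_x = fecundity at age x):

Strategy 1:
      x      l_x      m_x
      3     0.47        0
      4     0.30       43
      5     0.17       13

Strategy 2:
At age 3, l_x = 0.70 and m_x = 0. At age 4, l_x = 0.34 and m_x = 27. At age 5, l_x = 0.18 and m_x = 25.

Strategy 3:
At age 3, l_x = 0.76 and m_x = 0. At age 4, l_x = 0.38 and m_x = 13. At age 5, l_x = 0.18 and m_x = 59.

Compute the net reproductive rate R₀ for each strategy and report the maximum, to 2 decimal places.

15.56

Strategy 1: R₀ = 0.47×0 + 0.30×43 + 0.17×13 = 15.1100
Strategy 2: R₀ = 0.70×0 + 0.34×27 + 0.18×25 = 13.6800
Strategy 3: R₀ = 0.76×0 + 0.38×13 + 0.18×59 = 15.5600
Highest R₀: strategy 3 with 15.5600.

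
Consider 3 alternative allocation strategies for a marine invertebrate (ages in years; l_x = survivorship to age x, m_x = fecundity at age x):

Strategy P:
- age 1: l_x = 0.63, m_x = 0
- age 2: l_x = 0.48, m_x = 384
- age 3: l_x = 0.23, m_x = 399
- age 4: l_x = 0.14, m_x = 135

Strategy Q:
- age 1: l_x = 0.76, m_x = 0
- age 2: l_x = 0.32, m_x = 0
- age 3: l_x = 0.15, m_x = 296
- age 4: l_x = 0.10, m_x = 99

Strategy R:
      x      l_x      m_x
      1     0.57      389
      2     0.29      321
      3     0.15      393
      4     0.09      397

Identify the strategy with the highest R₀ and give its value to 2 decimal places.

409.50

Strategy P: R₀ = 0.63×0 + 0.48×384 + 0.23×399 + 0.14×135 = 294.9900
Strategy Q: R₀ = 0.76×0 + 0.32×0 + 0.15×296 + 0.10×99 = 54.3000
Strategy R: R₀ = 0.57×389 + 0.29×321 + 0.15×393 + 0.09×397 = 409.5000
Highest R₀: strategy R with 409.5000.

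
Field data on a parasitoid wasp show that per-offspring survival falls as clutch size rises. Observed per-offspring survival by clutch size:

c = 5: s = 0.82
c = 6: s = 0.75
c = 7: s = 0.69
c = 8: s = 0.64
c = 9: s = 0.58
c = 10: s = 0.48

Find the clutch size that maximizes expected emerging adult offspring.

9

Expected emerging adult offspring = c × s(c):
  c=5: 5 × 0.82 = 4.100
  c=6: 6 × 0.75 = 4.500
  c=7: 7 × 0.69 = 4.830
  c=8: 8 × 0.64 = 5.120
  c=9: 9 × 0.58 = 5.220
  c=10: 10 × 0.48 = 4.800
Maximum at c = 9 (5.220 emerging adult offspring).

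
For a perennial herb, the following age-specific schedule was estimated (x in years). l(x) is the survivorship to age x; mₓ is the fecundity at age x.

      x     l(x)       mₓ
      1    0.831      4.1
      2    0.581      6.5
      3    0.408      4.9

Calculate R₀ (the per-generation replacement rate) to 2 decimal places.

9.18

R₀ = Σ l(x) mₓ:
  age 1: 0.831 × 4.1 = 3.4071
  age 2: 0.581 × 6.5 = 3.7765
  age 3: 0.408 × 4.9 = 1.9992
R₀ = 3.4071 + 3.7765 + 1.9992 = 9.1828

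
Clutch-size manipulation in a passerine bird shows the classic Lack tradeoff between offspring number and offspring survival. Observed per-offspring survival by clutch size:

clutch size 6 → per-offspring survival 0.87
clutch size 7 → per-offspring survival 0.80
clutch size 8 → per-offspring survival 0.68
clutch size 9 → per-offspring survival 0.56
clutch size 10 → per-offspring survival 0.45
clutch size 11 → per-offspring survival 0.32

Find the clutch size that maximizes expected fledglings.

7

Expected fledglings = c × s(c):
  c=6: 6 × 0.87 = 5.220
  c=7: 7 × 0.80 = 5.600
  c=8: 8 × 0.68 = 5.440
  c=9: 9 × 0.56 = 5.040
  c=10: 10 × 0.45 = 4.500
  c=11: 11 × 0.32 = 3.520
Maximum at c = 7 (5.600 fledglings).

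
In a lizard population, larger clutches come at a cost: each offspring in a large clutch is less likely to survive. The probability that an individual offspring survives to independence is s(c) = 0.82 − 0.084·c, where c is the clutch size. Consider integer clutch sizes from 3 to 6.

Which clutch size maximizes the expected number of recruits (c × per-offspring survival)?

5

Expected recruits = c × s(c):
  c=3: 3 × 0.568 = 1.704
  c=4: 4 × 0.484 = 1.936
  c=5: 5 × 0.400 = 2.000
  c=6: 6 × 0.316 = 1.896
Maximum at c = 5 (2.000 recruits).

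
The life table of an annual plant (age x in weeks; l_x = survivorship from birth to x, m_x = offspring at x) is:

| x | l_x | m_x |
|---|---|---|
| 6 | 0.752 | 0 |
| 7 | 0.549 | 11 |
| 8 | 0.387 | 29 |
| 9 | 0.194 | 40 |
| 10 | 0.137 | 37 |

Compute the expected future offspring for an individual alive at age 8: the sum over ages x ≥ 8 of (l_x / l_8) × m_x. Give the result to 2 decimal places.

62.15

l_8 = 0.387. Conditional survival from age 8 to x is l_x / l_8.
  x=8: (0.387/0.387) × 29 = 29.0000
  x=9: (0.194/0.387) × 40 = 20.0517
  x=10: (0.137/0.387) × 37 = 13.0982
Sum = 29.0000 + 20.0517 + 13.0982 = 62.1499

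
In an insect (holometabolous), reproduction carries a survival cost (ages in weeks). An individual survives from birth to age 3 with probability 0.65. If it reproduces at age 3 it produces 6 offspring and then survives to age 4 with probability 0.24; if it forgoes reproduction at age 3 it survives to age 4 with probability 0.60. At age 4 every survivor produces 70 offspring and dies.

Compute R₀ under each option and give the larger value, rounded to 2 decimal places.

27.30

breed at age 3: R₀ = 0.65 × (6 + 0.24 × 70) = 0.65 × 22.8000 = 14.8200
delay to age 4: R₀ = 0.65 × (0.60 × 70) = 0.65 × 42.0000 = 27.3000
Higher: delay to age 4 (27.3000).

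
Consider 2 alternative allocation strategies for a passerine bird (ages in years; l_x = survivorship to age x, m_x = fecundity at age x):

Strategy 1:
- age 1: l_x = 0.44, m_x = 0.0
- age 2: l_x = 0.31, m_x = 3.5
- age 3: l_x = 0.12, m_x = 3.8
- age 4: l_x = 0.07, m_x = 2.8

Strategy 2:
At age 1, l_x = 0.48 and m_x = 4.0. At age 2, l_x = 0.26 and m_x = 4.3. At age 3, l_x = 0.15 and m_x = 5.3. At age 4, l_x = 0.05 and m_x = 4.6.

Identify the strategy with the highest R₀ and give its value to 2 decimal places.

Strategy 1: R₀ = 0.44×0.0 + 0.31×3.5 + 0.12×3.8 + 0.07×2.8 = 1.7370
Strategy 2: R₀ = 0.48×4.0 + 0.26×4.3 + 0.15×5.3 + 0.05×4.6 = 4.0630
Highest R₀: strategy 2 with 4.0630.

4.06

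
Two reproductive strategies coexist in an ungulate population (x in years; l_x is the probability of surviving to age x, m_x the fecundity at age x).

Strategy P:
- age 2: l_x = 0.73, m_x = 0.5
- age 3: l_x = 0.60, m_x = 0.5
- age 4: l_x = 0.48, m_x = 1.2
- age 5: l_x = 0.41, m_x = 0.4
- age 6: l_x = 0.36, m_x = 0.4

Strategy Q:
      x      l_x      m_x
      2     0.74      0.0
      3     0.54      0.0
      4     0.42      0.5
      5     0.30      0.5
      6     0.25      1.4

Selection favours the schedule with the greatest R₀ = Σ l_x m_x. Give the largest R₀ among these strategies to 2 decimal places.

Strategy P: R₀ = 0.73×0.5 + 0.60×0.5 + 0.48×1.2 + 0.41×0.4 + 0.36×0.4 = 1.5490
Strategy Q: R₀ = 0.74×0.0 + 0.54×0.0 + 0.42×0.5 + 0.30×0.5 + 0.25×1.4 = 0.7100
Highest R₀: strategy P with 1.5490.

1.55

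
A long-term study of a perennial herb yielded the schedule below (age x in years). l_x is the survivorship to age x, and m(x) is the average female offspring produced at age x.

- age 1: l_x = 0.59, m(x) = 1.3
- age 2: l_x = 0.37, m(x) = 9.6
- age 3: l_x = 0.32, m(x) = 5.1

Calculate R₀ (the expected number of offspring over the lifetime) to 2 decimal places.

5.95

R₀ = Σ l_x m(x):
  age 1: 0.59 × 1.3 = 0.7670
  age 2: 0.37 × 9.6 = 3.5520
  age 3: 0.32 × 5.1 = 1.6320
R₀ = 0.7670 + 3.5520 + 1.6320 = 5.9510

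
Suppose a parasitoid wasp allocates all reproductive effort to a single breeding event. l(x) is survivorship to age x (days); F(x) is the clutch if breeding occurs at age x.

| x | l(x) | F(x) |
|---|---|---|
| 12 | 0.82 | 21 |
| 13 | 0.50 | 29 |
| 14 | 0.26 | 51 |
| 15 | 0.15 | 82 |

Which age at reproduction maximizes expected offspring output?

12

Expected offspring if breeding at age x = l(x) × F(x):
  age 12: 0.82 × 21 = 17.220
  age 13: 0.50 × 29 = 14.500
  age 14: 0.26 × 51 = 13.260
  age 15: 0.15 × 82 = 12.300
Maximum at age 12 (17.220).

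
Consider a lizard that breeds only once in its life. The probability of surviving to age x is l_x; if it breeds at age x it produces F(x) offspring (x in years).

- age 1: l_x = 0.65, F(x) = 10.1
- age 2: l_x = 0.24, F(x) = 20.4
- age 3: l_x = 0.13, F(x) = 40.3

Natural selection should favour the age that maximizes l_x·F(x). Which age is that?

Expected offspring if breeding at age x = l_x × F(x):
  age 1: 0.65 × 10.1 = 6.565
  age 2: 0.24 × 20.4 = 4.896
  age 3: 0.13 × 40.3 = 5.239
Maximum at age 1 (6.565).

1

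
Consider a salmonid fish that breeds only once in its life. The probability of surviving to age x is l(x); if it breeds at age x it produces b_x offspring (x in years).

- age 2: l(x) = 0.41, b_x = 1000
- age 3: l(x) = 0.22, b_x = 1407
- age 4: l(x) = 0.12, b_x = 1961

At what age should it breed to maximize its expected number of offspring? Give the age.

2

Expected offspring if breeding at age x = l(x) × b_x:
  age 2: 0.41 × 1000 = 410.000
  age 3: 0.22 × 1407 = 309.540
  age 4: 0.12 × 1961 = 235.320
Maximum at age 2 (410.000).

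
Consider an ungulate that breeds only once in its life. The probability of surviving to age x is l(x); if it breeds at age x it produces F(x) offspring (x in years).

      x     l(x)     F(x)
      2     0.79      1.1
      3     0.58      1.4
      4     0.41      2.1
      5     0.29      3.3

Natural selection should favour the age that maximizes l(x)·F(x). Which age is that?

Expected offspring if breeding at age x = l(x) × F(x):
  age 2: 0.79 × 1.1 = 0.869
  age 3: 0.58 × 1.4 = 0.812
  age 4: 0.41 × 2.1 = 0.861
  age 5: 0.29 × 3.3 = 0.957
Maximum at age 5 (0.957).

5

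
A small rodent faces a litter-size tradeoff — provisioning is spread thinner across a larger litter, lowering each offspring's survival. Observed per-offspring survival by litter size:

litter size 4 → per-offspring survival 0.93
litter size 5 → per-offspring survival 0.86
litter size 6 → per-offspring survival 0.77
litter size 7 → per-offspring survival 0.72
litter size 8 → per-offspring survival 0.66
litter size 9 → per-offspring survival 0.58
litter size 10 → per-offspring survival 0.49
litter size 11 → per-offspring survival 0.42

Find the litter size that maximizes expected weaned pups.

Expected weaned pups = c × s(c):
  c=4: 4 × 0.93 = 3.720
  c=5: 5 × 0.86 = 4.300
  c=6: 6 × 0.77 = 4.620
  c=7: 7 × 0.72 = 5.040
  c=8: 8 × 0.66 = 5.280
  c=9: 9 × 0.58 = 5.220
  c=10: 10 × 0.49 = 4.900
  c=11: 11 × 0.42 = 4.620
Maximum at c = 8 (5.280 weaned pups).

8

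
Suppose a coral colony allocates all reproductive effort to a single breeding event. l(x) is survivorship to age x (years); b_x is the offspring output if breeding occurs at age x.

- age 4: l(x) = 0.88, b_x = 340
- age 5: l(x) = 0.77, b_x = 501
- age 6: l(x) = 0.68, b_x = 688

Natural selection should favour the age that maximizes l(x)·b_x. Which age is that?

6

Expected offspring if breeding at age x = l(x) × b_x:
  age 4: 0.88 × 340 = 299.200
  age 5: 0.77 × 501 = 385.770
  age 6: 0.68 × 688 = 467.840
Maximum at age 6 (467.840).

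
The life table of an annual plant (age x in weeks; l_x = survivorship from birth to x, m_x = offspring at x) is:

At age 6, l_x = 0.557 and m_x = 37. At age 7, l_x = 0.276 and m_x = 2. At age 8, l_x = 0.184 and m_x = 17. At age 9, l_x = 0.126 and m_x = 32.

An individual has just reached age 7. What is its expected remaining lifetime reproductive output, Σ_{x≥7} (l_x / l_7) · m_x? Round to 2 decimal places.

l_7 = 0.276. Conditional survival from age 7 to x is l_x / l_7.
  x=7: (0.276/0.276) × 2 = 2.0000
  x=8: (0.184/0.276) × 17 = 11.3333
  x=9: (0.126/0.276) × 32 = 14.6087
Sum = 2.0000 + 11.3333 + 14.6087 = 27.9420

27.94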